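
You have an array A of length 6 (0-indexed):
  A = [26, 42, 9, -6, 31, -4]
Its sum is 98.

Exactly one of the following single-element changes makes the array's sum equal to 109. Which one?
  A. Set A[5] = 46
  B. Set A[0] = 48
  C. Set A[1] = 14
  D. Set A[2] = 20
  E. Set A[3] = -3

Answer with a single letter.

Option A: A[5] -4->46, delta=50, new_sum=98+(50)=148
Option B: A[0] 26->48, delta=22, new_sum=98+(22)=120
Option C: A[1] 42->14, delta=-28, new_sum=98+(-28)=70
Option D: A[2] 9->20, delta=11, new_sum=98+(11)=109 <-- matches target
Option E: A[3] -6->-3, delta=3, new_sum=98+(3)=101

Answer: D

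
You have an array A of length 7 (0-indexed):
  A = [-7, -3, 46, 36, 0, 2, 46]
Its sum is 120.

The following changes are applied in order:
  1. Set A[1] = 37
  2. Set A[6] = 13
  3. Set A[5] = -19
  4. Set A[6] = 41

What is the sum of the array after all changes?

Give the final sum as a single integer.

Initial sum: 120
Change 1: A[1] -3 -> 37, delta = 40, sum = 160
Change 2: A[6] 46 -> 13, delta = -33, sum = 127
Change 3: A[5] 2 -> -19, delta = -21, sum = 106
Change 4: A[6] 13 -> 41, delta = 28, sum = 134

Answer: 134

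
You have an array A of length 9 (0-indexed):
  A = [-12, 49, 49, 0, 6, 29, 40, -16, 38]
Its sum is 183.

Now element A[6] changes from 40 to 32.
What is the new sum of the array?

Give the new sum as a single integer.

Answer: 175

Derivation:
Old value at index 6: 40
New value at index 6: 32
Delta = 32 - 40 = -8
New sum = old_sum + delta = 183 + (-8) = 175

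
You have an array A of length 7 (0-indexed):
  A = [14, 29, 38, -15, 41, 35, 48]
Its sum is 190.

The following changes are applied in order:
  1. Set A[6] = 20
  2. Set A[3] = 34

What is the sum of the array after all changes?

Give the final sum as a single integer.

Answer: 211

Derivation:
Initial sum: 190
Change 1: A[6] 48 -> 20, delta = -28, sum = 162
Change 2: A[3] -15 -> 34, delta = 49, sum = 211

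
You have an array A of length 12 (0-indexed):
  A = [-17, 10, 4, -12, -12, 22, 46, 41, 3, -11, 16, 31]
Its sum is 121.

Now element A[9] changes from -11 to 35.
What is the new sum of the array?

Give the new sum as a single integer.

Answer: 167

Derivation:
Old value at index 9: -11
New value at index 9: 35
Delta = 35 - -11 = 46
New sum = old_sum + delta = 121 + (46) = 167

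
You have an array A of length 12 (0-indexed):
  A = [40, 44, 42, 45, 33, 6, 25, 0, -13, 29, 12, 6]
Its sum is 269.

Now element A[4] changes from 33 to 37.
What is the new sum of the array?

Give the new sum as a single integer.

Old value at index 4: 33
New value at index 4: 37
Delta = 37 - 33 = 4
New sum = old_sum + delta = 269 + (4) = 273

Answer: 273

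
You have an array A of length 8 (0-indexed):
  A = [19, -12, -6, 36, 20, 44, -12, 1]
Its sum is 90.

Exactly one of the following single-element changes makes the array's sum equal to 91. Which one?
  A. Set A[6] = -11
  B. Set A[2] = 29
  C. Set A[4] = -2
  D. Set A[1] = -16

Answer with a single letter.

Option A: A[6] -12->-11, delta=1, new_sum=90+(1)=91 <-- matches target
Option B: A[2] -6->29, delta=35, new_sum=90+(35)=125
Option C: A[4] 20->-2, delta=-22, new_sum=90+(-22)=68
Option D: A[1] -12->-16, delta=-4, new_sum=90+(-4)=86

Answer: A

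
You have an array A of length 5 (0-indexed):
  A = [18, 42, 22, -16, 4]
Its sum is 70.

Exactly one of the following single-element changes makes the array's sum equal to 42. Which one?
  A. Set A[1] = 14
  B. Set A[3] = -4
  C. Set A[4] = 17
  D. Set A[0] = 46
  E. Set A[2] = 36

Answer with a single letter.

Answer: A

Derivation:
Option A: A[1] 42->14, delta=-28, new_sum=70+(-28)=42 <-- matches target
Option B: A[3] -16->-4, delta=12, new_sum=70+(12)=82
Option C: A[4] 4->17, delta=13, new_sum=70+(13)=83
Option D: A[0] 18->46, delta=28, new_sum=70+(28)=98
Option E: A[2] 22->36, delta=14, new_sum=70+(14)=84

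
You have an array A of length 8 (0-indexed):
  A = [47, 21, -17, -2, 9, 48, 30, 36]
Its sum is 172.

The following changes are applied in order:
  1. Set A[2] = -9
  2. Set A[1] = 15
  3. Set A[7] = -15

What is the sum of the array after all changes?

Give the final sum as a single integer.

Answer: 123

Derivation:
Initial sum: 172
Change 1: A[2] -17 -> -9, delta = 8, sum = 180
Change 2: A[1] 21 -> 15, delta = -6, sum = 174
Change 3: A[7] 36 -> -15, delta = -51, sum = 123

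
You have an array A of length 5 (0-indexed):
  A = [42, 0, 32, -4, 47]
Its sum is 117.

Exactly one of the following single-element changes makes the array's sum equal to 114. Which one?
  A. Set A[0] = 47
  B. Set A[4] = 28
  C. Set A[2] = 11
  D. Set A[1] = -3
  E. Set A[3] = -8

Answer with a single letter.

Answer: D

Derivation:
Option A: A[0] 42->47, delta=5, new_sum=117+(5)=122
Option B: A[4] 47->28, delta=-19, new_sum=117+(-19)=98
Option C: A[2] 32->11, delta=-21, new_sum=117+(-21)=96
Option D: A[1] 0->-3, delta=-3, new_sum=117+(-3)=114 <-- matches target
Option E: A[3] -4->-8, delta=-4, new_sum=117+(-4)=113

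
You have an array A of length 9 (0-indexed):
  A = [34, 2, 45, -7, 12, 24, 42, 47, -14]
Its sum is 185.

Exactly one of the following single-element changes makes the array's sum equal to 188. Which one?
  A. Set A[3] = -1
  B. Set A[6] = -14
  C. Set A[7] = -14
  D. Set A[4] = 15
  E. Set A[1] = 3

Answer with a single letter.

Option A: A[3] -7->-1, delta=6, new_sum=185+(6)=191
Option B: A[6] 42->-14, delta=-56, new_sum=185+(-56)=129
Option C: A[7] 47->-14, delta=-61, new_sum=185+(-61)=124
Option D: A[4] 12->15, delta=3, new_sum=185+(3)=188 <-- matches target
Option E: A[1] 2->3, delta=1, new_sum=185+(1)=186

Answer: D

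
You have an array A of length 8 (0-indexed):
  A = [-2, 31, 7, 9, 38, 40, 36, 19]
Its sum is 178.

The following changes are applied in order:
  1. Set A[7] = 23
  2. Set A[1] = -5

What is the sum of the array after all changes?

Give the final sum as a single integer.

Answer: 146

Derivation:
Initial sum: 178
Change 1: A[7] 19 -> 23, delta = 4, sum = 182
Change 2: A[1] 31 -> -5, delta = -36, sum = 146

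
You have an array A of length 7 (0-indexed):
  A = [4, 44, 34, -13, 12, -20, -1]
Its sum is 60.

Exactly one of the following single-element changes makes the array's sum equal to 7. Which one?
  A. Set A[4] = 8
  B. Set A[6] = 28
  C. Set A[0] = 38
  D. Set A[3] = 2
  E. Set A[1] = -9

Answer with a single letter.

Answer: E

Derivation:
Option A: A[4] 12->8, delta=-4, new_sum=60+(-4)=56
Option B: A[6] -1->28, delta=29, new_sum=60+(29)=89
Option C: A[0] 4->38, delta=34, new_sum=60+(34)=94
Option D: A[3] -13->2, delta=15, new_sum=60+(15)=75
Option E: A[1] 44->-9, delta=-53, new_sum=60+(-53)=7 <-- matches target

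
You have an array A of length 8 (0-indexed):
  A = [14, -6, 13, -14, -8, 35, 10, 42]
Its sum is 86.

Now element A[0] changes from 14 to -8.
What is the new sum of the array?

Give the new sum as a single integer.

Answer: 64

Derivation:
Old value at index 0: 14
New value at index 0: -8
Delta = -8 - 14 = -22
New sum = old_sum + delta = 86 + (-22) = 64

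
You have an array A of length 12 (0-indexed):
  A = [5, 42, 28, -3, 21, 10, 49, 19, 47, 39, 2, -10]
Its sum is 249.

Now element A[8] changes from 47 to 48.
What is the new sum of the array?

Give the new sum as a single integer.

Old value at index 8: 47
New value at index 8: 48
Delta = 48 - 47 = 1
New sum = old_sum + delta = 249 + (1) = 250

Answer: 250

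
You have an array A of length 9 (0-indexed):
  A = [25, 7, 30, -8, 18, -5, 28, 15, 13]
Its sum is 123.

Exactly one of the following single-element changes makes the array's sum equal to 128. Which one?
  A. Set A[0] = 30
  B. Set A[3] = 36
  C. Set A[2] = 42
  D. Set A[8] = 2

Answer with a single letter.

Option A: A[0] 25->30, delta=5, new_sum=123+(5)=128 <-- matches target
Option B: A[3] -8->36, delta=44, new_sum=123+(44)=167
Option C: A[2] 30->42, delta=12, new_sum=123+(12)=135
Option D: A[8] 13->2, delta=-11, new_sum=123+(-11)=112

Answer: A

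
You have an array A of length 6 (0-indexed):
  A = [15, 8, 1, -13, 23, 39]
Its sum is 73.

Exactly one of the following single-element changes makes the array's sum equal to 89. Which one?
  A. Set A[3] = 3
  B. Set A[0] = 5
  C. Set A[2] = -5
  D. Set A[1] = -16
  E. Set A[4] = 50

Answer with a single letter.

Option A: A[3] -13->3, delta=16, new_sum=73+(16)=89 <-- matches target
Option B: A[0] 15->5, delta=-10, new_sum=73+(-10)=63
Option C: A[2] 1->-5, delta=-6, new_sum=73+(-6)=67
Option D: A[1] 8->-16, delta=-24, new_sum=73+(-24)=49
Option E: A[4] 23->50, delta=27, new_sum=73+(27)=100

Answer: A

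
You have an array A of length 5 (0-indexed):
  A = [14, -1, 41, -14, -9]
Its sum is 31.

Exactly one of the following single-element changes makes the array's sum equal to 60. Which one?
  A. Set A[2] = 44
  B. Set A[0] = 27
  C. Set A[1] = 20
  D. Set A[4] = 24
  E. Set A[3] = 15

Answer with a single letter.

Option A: A[2] 41->44, delta=3, new_sum=31+(3)=34
Option B: A[0] 14->27, delta=13, new_sum=31+(13)=44
Option C: A[1] -1->20, delta=21, new_sum=31+(21)=52
Option D: A[4] -9->24, delta=33, new_sum=31+(33)=64
Option E: A[3] -14->15, delta=29, new_sum=31+(29)=60 <-- matches target

Answer: E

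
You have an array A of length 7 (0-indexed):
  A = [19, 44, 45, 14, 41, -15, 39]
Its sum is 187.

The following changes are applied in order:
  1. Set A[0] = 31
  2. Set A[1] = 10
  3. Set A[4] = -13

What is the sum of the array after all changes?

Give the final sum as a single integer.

Initial sum: 187
Change 1: A[0] 19 -> 31, delta = 12, sum = 199
Change 2: A[1] 44 -> 10, delta = -34, sum = 165
Change 3: A[4] 41 -> -13, delta = -54, sum = 111

Answer: 111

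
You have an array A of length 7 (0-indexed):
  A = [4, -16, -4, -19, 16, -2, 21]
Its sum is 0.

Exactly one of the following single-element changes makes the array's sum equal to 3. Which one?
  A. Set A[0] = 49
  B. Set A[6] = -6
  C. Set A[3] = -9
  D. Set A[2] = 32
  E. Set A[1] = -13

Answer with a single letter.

Answer: E

Derivation:
Option A: A[0] 4->49, delta=45, new_sum=0+(45)=45
Option B: A[6] 21->-6, delta=-27, new_sum=0+(-27)=-27
Option C: A[3] -19->-9, delta=10, new_sum=0+(10)=10
Option D: A[2] -4->32, delta=36, new_sum=0+(36)=36
Option E: A[1] -16->-13, delta=3, new_sum=0+(3)=3 <-- matches target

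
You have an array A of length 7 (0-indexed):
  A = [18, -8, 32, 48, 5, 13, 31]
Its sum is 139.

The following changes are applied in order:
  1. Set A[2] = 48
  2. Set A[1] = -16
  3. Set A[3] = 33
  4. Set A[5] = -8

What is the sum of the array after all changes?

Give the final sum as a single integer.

Answer: 111

Derivation:
Initial sum: 139
Change 1: A[2] 32 -> 48, delta = 16, sum = 155
Change 2: A[1] -8 -> -16, delta = -8, sum = 147
Change 3: A[3] 48 -> 33, delta = -15, sum = 132
Change 4: A[5] 13 -> -8, delta = -21, sum = 111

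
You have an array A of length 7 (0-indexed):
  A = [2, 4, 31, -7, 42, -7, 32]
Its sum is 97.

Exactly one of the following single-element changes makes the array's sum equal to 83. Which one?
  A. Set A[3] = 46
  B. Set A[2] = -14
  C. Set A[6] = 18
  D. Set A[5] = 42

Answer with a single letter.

Option A: A[3] -7->46, delta=53, new_sum=97+(53)=150
Option B: A[2] 31->-14, delta=-45, new_sum=97+(-45)=52
Option C: A[6] 32->18, delta=-14, new_sum=97+(-14)=83 <-- matches target
Option D: A[5] -7->42, delta=49, new_sum=97+(49)=146

Answer: C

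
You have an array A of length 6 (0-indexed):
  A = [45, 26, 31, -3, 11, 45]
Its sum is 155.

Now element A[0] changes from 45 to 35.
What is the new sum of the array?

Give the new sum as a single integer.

Old value at index 0: 45
New value at index 0: 35
Delta = 35 - 45 = -10
New sum = old_sum + delta = 155 + (-10) = 145

Answer: 145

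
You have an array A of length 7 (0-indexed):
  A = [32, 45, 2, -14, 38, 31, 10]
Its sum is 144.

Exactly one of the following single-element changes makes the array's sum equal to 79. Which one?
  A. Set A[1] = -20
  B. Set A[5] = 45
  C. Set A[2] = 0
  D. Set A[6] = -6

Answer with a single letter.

Option A: A[1] 45->-20, delta=-65, new_sum=144+(-65)=79 <-- matches target
Option B: A[5] 31->45, delta=14, new_sum=144+(14)=158
Option C: A[2] 2->0, delta=-2, new_sum=144+(-2)=142
Option D: A[6] 10->-6, delta=-16, new_sum=144+(-16)=128

Answer: A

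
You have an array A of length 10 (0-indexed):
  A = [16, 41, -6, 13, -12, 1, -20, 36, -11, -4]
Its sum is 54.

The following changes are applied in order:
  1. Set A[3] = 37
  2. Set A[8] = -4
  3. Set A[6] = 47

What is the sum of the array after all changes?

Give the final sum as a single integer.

Answer: 152

Derivation:
Initial sum: 54
Change 1: A[3] 13 -> 37, delta = 24, sum = 78
Change 2: A[8] -11 -> -4, delta = 7, sum = 85
Change 3: A[6] -20 -> 47, delta = 67, sum = 152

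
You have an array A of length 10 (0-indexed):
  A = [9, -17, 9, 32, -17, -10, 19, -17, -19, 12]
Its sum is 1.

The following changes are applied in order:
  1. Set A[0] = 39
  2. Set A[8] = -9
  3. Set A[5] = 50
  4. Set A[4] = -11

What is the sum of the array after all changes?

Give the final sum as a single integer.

Initial sum: 1
Change 1: A[0] 9 -> 39, delta = 30, sum = 31
Change 2: A[8] -19 -> -9, delta = 10, sum = 41
Change 3: A[5] -10 -> 50, delta = 60, sum = 101
Change 4: A[4] -17 -> -11, delta = 6, sum = 107

Answer: 107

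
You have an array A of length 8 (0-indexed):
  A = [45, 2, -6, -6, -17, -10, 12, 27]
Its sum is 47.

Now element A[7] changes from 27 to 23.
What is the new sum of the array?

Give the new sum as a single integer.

Old value at index 7: 27
New value at index 7: 23
Delta = 23 - 27 = -4
New sum = old_sum + delta = 47 + (-4) = 43

Answer: 43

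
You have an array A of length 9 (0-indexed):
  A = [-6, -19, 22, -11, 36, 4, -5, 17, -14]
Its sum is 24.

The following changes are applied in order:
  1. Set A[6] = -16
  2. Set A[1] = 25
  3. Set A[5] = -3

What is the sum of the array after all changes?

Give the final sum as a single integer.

Answer: 50

Derivation:
Initial sum: 24
Change 1: A[6] -5 -> -16, delta = -11, sum = 13
Change 2: A[1] -19 -> 25, delta = 44, sum = 57
Change 3: A[5] 4 -> -3, delta = -7, sum = 50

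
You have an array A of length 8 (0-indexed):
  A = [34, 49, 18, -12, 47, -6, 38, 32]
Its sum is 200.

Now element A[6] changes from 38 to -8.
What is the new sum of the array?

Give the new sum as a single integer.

Answer: 154

Derivation:
Old value at index 6: 38
New value at index 6: -8
Delta = -8 - 38 = -46
New sum = old_sum + delta = 200 + (-46) = 154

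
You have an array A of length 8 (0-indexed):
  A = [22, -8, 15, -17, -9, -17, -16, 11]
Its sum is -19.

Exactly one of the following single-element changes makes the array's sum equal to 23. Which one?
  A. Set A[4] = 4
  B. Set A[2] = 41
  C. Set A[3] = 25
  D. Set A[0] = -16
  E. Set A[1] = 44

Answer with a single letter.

Option A: A[4] -9->4, delta=13, new_sum=-19+(13)=-6
Option B: A[2] 15->41, delta=26, new_sum=-19+(26)=7
Option C: A[3] -17->25, delta=42, new_sum=-19+(42)=23 <-- matches target
Option D: A[0] 22->-16, delta=-38, new_sum=-19+(-38)=-57
Option E: A[1] -8->44, delta=52, new_sum=-19+(52)=33

Answer: C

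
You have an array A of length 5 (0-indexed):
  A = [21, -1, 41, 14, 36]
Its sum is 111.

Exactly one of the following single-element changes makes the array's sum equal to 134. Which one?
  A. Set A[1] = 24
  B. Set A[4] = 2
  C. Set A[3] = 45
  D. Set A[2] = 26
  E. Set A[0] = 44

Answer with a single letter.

Answer: E

Derivation:
Option A: A[1] -1->24, delta=25, new_sum=111+(25)=136
Option B: A[4] 36->2, delta=-34, new_sum=111+(-34)=77
Option C: A[3] 14->45, delta=31, new_sum=111+(31)=142
Option D: A[2] 41->26, delta=-15, new_sum=111+(-15)=96
Option E: A[0] 21->44, delta=23, new_sum=111+(23)=134 <-- matches target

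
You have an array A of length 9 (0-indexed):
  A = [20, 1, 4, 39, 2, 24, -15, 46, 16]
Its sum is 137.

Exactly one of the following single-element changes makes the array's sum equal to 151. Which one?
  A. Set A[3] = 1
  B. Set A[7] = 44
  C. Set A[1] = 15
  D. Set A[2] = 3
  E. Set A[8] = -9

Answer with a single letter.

Answer: C

Derivation:
Option A: A[3] 39->1, delta=-38, new_sum=137+(-38)=99
Option B: A[7] 46->44, delta=-2, new_sum=137+(-2)=135
Option C: A[1] 1->15, delta=14, new_sum=137+(14)=151 <-- matches target
Option D: A[2] 4->3, delta=-1, new_sum=137+(-1)=136
Option E: A[8] 16->-9, delta=-25, new_sum=137+(-25)=112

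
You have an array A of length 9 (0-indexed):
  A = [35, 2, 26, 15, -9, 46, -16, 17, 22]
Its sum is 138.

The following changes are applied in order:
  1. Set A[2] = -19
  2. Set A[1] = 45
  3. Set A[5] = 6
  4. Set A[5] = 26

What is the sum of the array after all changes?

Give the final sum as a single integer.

Initial sum: 138
Change 1: A[2] 26 -> -19, delta = -45, sum = 93
Change 2: A[1] 2 -> 45, delta = 43, sum = 136
Change 3: A[5] 46 -> 6, delta = -40, sum = 96
Change 4: A[5] 6 -> 26, delta = 20, sum = 116

Answer: 116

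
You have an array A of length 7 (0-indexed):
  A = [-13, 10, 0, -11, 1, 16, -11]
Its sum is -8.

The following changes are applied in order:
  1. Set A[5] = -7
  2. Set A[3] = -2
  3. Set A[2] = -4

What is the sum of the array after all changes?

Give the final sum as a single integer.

Initial sum: -8
Change 1: A[5] 16 -> -7, delta = -23, sum = -31
Change 2: A[3] -11 -> -2, delta = 9, sum = -22
Change 3: A[2] 0 -> -4, delta = -4, sum = -26

Answer: -26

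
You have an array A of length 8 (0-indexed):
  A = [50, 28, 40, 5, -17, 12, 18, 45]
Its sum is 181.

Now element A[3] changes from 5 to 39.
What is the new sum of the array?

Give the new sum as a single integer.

Answer: 215

Derivation:
Old value at index 3: 5
New value at index 3: 39
Delta = 39 - 5 = 34
New sum = old_sum + delta = 181 + (34) = 215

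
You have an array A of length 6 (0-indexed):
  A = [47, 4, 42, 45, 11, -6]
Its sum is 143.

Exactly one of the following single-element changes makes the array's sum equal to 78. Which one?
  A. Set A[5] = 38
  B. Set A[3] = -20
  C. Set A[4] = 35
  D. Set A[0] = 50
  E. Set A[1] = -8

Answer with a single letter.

Option A: A[5] -6->38, delta=44, new_sum=143+(44)=187
Option B: A[3] 45->-20, delta=-65, new_sum=143+(-65)=78 <-- matches target
Option C: A[4] 11->35, delta=24, new_sum=143+(24)=167
Option D: A[0] 47->50, delta=3, new_sum=143+(3)=146
Option E: A[1] 4->-8, delta=-12, new_sum=143+(-12)=131

Answer: B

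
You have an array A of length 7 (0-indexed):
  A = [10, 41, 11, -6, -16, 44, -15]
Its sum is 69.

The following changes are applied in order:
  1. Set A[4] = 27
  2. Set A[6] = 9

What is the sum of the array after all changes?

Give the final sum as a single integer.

Initial sum: 69
Change 1: A[4] -16 -> 27, delta = 43, sum = 112
Change 2: A[6] -15 -> 9, delta = 24, sum = 136

Answer: 136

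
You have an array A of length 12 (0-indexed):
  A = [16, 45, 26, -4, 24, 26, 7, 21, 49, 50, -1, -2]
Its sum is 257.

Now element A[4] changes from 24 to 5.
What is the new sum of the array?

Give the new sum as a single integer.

Answer: 238

Derivation:
Old value at index 4: 24
New value at index 4: 5
Delta = 5 - 24 = -19
New sum = old_sum + delta = 257 + (-19) = 238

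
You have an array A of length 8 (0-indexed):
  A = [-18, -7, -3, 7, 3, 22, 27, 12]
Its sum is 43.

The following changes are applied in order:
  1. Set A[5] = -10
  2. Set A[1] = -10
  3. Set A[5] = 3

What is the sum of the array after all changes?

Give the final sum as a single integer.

Initial sum: 43
Change 1: A[5] 22 -> -10, delta = -32, sum = 11
Change 2: A[1] -7 -> -10, delta = -3, sum = 8
Change 3: A[5] -10 -> 3, delta = 13, sum = 21

Answer: 21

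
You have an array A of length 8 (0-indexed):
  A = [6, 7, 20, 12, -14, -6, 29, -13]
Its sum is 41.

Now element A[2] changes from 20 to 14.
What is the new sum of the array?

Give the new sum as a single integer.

Answer: 35

Derivation:
Old value at index 2: 20
New value at index 2: 14
Delta = 14 - 20 = -6
New sum = old_sum + delta = 41 + (-6) = 35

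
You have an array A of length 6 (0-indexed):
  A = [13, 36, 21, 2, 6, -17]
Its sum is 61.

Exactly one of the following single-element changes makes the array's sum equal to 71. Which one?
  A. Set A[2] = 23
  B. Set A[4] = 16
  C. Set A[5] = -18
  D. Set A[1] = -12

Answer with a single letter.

Answer: B

Derivation:
Option A: A[2] 21->23, delta=2, new_sum=61+(2)=63
Option B: A[4] 6->16, delta=10, new_sum=61+(10)=71 <-- matches target
Option C: A[5] -17->-18, delta=-1, new_sum=61+(-1)=60
Option D: A[1] 36->-12, delta=-48, new_sum=61+(-48)=13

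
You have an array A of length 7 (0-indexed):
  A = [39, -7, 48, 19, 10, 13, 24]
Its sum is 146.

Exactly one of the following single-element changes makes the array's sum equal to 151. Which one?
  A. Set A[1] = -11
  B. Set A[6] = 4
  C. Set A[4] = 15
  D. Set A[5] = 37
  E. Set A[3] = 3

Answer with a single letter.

Option A: A[1] -7->-11, delta=-4, new_sum=146+(-4)=142
Option B: A[6] 24->4, delta=-20, new_sum=146+(-20)=126
Option C: A[4] 10->15, delta=5, new_sum=146+(5)=151 <-- matches target
Option D: A[5] 13->37, delta=24, new_sum=146+(24)=170
Option E: A[3] 19->3, delta=-16, new_sum=146+(-16)=130

Answer: C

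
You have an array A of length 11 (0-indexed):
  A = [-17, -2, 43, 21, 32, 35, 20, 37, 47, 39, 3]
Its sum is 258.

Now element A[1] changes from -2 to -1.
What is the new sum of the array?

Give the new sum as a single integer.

Answer: 259

Derivation:
Old value at index 1: -2
New value at index 1: -1
Delta = -1 - -2 = 1
New sum = old_sum + delta = 258 + (1) = 259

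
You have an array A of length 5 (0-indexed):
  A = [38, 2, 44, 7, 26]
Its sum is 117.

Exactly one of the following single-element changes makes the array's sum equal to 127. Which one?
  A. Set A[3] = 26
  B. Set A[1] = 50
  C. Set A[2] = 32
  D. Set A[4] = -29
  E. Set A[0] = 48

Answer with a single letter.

Option A: A[3] 7->26, delta=19, new_sum=117+(19)=136
Option B: A[1] 2->50, delta=48, new_sum=117+(48)=165
Option C: A[2] 44->32, delta=-12, new_sum=117+(-12)=105
Option D: A[4] 26->-29, delta=-55, new_sum=117+(-55)=62
Option E: A[0] 38->48, delta=10, new_sum=117+(10)=127 <-- matches target

Answer: E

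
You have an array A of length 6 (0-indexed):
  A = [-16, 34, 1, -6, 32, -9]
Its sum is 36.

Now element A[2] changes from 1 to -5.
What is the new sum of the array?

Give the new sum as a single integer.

Answer: 30

Derivation:
Old value at index 2: 1
New value at index 2: -5
Delta = -5 - 1 = -6
New sum = old_sum + delta = 36 + (-6) = 30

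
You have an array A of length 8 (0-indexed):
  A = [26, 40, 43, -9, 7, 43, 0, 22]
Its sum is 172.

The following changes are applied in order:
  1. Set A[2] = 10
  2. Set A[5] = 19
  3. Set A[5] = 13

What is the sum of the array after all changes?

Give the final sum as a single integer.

Answer: 109

Derivation:
Initial sum: 172
Change 1: A[2] 43 -> 10, delta = -33, sum = 139
Change 2: A[5] 43 -> 19, delta = -24, sum = 115
Change 3: A[5] 19 -> 13, delta = -6, sum = 109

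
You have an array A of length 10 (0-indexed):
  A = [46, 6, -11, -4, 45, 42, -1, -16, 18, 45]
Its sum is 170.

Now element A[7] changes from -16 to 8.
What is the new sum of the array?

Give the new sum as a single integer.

Old value at index 7: -16
New value at index 7: 8
Delta = 8 - -16 = 24
New sum = old_sum + delta = 170 + (24) = 194

Answer: 194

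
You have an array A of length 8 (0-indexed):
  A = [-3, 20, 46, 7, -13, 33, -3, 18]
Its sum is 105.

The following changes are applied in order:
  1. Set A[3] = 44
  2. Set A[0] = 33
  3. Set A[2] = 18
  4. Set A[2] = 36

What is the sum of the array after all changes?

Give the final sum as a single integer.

Answer: 168

Derivation:
Initial sum: 105
Change 1: A[3] 7 -> 44, delta = 37, sum = 142
Change 2: A[0] -3 -> 33, delta = 36, sum = 178
Change 3: A[2] 46 -> 18, delta = -28, sum = 150
Change 4: A[2] 18 -> 36, delta = 18, sum = 168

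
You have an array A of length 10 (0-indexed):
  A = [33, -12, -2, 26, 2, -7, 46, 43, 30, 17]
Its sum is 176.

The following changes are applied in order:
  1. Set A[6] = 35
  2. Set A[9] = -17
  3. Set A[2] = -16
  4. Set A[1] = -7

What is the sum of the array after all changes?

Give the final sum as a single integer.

Initial sum: 176
Change 1: A[6] 46 -> 35, delta = -11, sum = 165
Change 2: A[9] 17 -> -17, delta = -34, sum = 131
Change 3: A[2] -2 -> -16, delta = -14, sum = 117
Change 4: A[1] -12 -> -7, delta = 5, sum = 122

Answer: 122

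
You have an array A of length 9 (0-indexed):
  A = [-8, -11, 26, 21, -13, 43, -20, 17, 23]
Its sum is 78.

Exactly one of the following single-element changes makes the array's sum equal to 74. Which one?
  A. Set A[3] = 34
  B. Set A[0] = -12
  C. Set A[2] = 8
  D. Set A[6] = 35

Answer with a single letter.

Option A: A[3] 21->34, delta=13, new_sum=78+(13)=91
Option B: A[0] -8->-12, delta=-4, new_sum=78+(-4)=74 <-- matches target
Option C: A[2] 26->8, delta=-18, new_sum=78+(-18)=60
Option D: A[6] -20->35, delta=55, new_sum=78+(55)=133

Answer: B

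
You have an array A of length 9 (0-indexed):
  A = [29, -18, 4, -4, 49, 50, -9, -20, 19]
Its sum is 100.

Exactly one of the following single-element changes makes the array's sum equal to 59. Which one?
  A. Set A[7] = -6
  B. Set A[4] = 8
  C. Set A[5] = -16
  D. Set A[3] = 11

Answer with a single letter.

Answer: B

Derivation:
Option A: A[7] -20->-6, delta=14, new_sum=100+(14)=114
Option B: A[4] 49->8, delta=-41, new_sum=100+(-41)=59 <-- matches target
Option C: A[5] 50->-16, delta=-66, new_sum=100+(-66)=34
Option D: A[3] -4->11, delta=15, new_sum=100+(15)=115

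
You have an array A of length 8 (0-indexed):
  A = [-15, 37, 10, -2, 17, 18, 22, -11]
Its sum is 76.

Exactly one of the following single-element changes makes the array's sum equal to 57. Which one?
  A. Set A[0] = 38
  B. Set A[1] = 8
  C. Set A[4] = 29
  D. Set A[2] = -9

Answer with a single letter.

Option A: A[0] -15->38, delta=53, new_sum=76+(53)=129
Option B: A[1] 37->8, delta=-29, new_sum=76+(-29)=47
Option C: A[4] 17->29, delta=12, new_sum=76+(12)=88
Option D: A[2] 10->-9, delta=-19, new_sum=76+(-19)=57 <-- matches target

Answer: D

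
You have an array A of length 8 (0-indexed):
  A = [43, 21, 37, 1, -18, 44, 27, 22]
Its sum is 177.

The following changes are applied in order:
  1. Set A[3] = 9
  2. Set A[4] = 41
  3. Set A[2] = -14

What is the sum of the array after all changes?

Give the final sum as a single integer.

Answer: 193

Derivation:
Initial sum: 177
Change 1: A[3] 1 -> 9, delta = 8, sum = 185
Change 2: A[4] -18 -> 41, delta = 59, sum = 244
Change 3: A[2] 37 -> -14, delta = -51, sum = 193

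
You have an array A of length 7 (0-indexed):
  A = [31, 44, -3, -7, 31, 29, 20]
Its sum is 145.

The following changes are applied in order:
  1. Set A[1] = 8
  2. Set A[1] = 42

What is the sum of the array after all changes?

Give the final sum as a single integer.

Answer: 143

Derivation:
Initial sum: 145
Change 1: A[1] 44 -> 8, delta = -36, sum = 109
Change 2: A[1] 8 -> 42, delta = 34, sum = 143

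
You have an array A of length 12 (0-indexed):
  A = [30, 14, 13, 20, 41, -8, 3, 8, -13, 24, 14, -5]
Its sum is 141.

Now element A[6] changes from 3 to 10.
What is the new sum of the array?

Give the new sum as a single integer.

Answer: 148

Derivation:
Old value at index 6: 3
New value at index 6: 10
Delta = 10 - 3 = 7
New sum = old_sum + delta = 141 + (7) = 148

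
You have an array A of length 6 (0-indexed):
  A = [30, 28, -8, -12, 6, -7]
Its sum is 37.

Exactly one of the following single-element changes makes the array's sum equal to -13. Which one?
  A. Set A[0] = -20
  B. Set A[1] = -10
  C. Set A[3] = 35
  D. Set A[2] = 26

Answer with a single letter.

Option A: A[0] 30->-20, delta=-50, new_sum=37+(-50)=-13 <-- matches target
Option B: A[1] 28->-10, delta=-38, new_sum=37+(-38)=-1
Option C: A[3] -12->35, delta=47, new_sum=37+(47)=84
Option D: A[2] -8->26, delta=34, new_sum=37+(34)=71

Answer: A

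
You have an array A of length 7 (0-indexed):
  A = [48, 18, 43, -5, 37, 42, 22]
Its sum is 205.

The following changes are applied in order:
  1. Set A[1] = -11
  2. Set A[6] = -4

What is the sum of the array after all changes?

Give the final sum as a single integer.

Answer: 150

Derivation:
Initial sum: 205
Change 1: A[1] 18 -> -11, delta = -29, sum = 176
Change 2: A[6] 22 -> -4, delta = -26, sum = 150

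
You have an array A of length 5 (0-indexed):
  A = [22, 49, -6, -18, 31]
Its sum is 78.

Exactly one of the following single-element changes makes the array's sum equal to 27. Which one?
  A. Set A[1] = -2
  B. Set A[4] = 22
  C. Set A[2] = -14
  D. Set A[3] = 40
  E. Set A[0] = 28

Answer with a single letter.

Option A: A[1] 49->-2, delta=-51, new_sum=78+(-51)=27 <-- matches target
Option B: A[4] 31->22, delta=-9, new_sum=78+(-9)=69
Option C: A[2] -6->-14, delta=-8, new_sum=78+(-8)=70
Option D: A[3] -18->40, delta=58, new_sum=78+(58)=136
Option E: A[0] 22->28, delta=6, new_sum=78+(6)=84

Answer: A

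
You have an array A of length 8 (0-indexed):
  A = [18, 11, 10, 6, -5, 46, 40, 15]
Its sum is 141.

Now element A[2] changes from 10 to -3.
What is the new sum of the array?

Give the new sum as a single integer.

Answer: 128

Derivation:
Old value at index 2: 10
New value at index 2: -3
Delta = -3 - 10 = -13
New sum = old_sum + delta = 141 + (-13) = 128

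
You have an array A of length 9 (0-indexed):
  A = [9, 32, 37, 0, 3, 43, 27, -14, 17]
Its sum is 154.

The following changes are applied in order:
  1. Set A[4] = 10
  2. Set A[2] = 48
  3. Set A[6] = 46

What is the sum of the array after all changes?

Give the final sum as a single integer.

Initial sum: 154
Change 1: A[4] 3 -> 10, delta = 7, sum = 161
Change 2: A[2] 37 -> 48, delta = 11, sum = 172
Change 3: A[6] 27 -> 46, delta = 19, sum = 191

Answer: 191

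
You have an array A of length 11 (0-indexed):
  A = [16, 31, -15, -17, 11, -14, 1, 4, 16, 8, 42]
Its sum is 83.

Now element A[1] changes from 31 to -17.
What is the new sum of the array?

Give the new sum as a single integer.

Answer: 35

Derivation:
Old value at index 1: 31
New value at index 1: -17
Delta = -17 - 31 = -48
New sum = old_sum + delta = 83 + (-48) = 35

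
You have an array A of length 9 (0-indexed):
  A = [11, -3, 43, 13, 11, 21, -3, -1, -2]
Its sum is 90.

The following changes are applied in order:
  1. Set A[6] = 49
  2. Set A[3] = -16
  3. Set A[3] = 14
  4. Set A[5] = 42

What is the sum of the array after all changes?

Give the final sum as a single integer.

Answer: 164

Derivation:
Initial sum: 90
Change 1: A[6] -3 -> 49, delta = 52, sum = 142
Change 2: A[3] 13 -> -16, delta = -29, sum = 113
Change 3: A[3] -16 -> 14, delta = 30, sum = 143
Change 4: A[5] 21 -> 42, delta = 21, sum = 164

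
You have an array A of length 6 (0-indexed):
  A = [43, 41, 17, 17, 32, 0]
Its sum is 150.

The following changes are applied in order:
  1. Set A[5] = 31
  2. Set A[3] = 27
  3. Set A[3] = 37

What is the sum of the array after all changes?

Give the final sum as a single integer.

Initial sum: 150
Change 1: A[5] 0 -> 31, delta = 31, sum = 181
Change 2: A[3] 17 -> 27, delta = 10, sum = 191
Change 3: A[3] 27 -> 37, delta = 10, sum = 201

Answer: 201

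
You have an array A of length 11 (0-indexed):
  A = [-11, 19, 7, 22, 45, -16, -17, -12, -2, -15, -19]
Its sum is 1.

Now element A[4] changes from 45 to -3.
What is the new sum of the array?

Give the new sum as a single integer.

Answer: -47

Derivation:
Old value at index 4: 45
New value at index 4: -3
Delta = -3 - 45 = -48
New sum = old_sum + delta = 1 + (-48) = -47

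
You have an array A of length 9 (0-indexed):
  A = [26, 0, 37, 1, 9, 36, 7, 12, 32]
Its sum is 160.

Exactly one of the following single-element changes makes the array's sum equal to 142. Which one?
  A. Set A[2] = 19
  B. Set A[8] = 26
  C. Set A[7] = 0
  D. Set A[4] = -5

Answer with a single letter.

Answer: A

Derivation:
Option A: A[2] 37->19, delta=-18, new_sum=160+(-18)=142 <-- matches target
Option B: A[8] 32->26, delta=-6, new_sum=160+(-6)=154
Option C: A[7] 12->0, delta=-12, new_sum=160+(-12)=148
Option D: A[4] 9->-5, delta=-14, new_sum=160+(-14)=146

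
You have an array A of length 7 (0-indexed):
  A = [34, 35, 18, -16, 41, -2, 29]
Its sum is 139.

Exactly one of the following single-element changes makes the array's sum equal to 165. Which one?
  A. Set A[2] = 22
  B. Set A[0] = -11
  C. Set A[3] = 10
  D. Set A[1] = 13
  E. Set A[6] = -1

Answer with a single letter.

Answer: C

Derivation:
Option A: A[2] 18->22, delta=4, new_sum=139+(4)=143
Option B: A[0] 34->-11, delta=-45, new_sum=139+(-45)=94
Option C: A[3] -16->10, delta=26, new_sum=139+(26)=165 <-- matches target
Option D: A[1] 35->13, delta=-22, new_sum=139+(-22)=117
Option E: A[6] 29->-1, delta=-30, new_sum=139+(-30)=109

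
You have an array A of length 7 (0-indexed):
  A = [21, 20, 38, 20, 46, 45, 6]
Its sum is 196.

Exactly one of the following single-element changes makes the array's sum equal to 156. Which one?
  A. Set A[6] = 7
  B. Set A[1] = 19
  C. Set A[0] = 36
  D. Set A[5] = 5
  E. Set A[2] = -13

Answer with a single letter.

Answer: D

Derivation:
Option A: A[6] 6->7, delta=1, new_sum=196+(1)=197
Option B: A[1] 20->19, delta=-1, new_sum=196+(-1)=195
Option C: A[0] 21->36, delta=15, new_sum=196+(15)=211
Option D: A[5] 45->5, delta=-40, new_sum=196+(-40)=156 <-- matches target
Option E: A[2] 38->-13, delta=-51, new_sum=196+(-51)=145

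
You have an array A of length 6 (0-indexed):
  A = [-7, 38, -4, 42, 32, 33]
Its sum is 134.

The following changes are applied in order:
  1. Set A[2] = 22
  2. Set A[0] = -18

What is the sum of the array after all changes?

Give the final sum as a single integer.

Answer: 149

Derivation:
Initial sum: 134
Change 1: A[2] -4 -> 22, delta = 26, sum = 160
Change 2: A[0] -7 -> -18, delta = -11, sum = 149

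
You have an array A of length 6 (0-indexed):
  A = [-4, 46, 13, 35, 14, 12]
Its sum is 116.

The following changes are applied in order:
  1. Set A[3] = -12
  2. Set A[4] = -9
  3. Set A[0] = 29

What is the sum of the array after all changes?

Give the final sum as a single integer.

Initial sum: 116
Change 1: A[3] 35 -> -12, delta = -47, sum = 69
Change 2: A[4] 14 -> -9, delta = -23, sum = 46
Change 3: A[0] -4 -> 29, delta = 33, sum = 79

Answer: 79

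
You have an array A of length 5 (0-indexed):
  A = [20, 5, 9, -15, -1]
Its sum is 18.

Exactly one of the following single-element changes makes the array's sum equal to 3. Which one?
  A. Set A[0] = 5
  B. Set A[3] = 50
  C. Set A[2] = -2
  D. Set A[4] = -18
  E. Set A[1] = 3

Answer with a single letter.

Option A: A[0] 20->5, delta=-15, new_sum=18+(-15)=3 <-- matches target
Option B: A[3] -15->50, delta=65, new_sum=18+(65)=83
Option C: A[2] 9->-2, delta=-11, new_sum=18+(-11)=7
Option D: A[4] -1->-18, delta=-17, new_sum=18+(-17)=1
Option E: A[1] 5->3, delta=-2, new_sum=18+(-2)=16

Answer: A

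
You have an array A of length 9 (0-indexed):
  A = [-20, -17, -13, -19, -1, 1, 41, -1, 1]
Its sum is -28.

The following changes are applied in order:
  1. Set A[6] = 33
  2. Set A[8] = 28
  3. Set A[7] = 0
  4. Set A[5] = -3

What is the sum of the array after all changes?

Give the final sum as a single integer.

Initial sum: -28
Change 1: A[6] 41 -> 33, delta = -8, sum = -36
Change 2: A[8] 1 -> 28, delta = 27, sum = -9
Change 3: A[7] -1 -> 0, delta = 1, sum = -8
Change 4: A[5] 1 -> -3, delta = -4, sum = -12

Answer: -12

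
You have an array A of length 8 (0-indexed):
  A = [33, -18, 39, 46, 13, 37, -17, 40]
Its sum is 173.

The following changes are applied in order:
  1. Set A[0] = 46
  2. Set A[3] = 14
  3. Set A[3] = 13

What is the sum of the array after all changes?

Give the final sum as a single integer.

Initial sum: 173
Change 1: A[0] 33 -> 46, delta = 13, sum = 186
Change 2: A[3] 46 -> 14, delta = -32, sum = 154
Change 3: A[3] 14 -> 13, delta = -1, sum = 153

Answer: 153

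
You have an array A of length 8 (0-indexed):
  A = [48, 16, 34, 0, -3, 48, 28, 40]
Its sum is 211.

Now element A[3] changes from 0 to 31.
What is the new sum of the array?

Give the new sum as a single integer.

Answer: 242

Derivation:
Old value at index 3: 0
New value at index 3: 31
Delta = 31 - 0 = 31
New sum = old_sum + delta = 211 + (31) = 242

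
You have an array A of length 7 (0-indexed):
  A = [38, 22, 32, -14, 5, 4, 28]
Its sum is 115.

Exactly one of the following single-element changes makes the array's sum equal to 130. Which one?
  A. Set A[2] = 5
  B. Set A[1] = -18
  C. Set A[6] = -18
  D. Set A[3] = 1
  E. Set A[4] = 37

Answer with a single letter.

Answer: D

Derivation:
Option A: A[2] 32->5, delta=-27, new_sum=115+(-27)=88
Option B: A[1] 22->-18, delta=-40, new_sum=115+(-40)=75
Option C: A[6] 28->-18, delta=-46, new_sum=115+(-46)=69
Option D: A[3] -14->1, delta=15, new_sum=115+(15)=130 <-- matches target
Option E: A[4] 5->37, delta=32, new_sum=115+(32)=147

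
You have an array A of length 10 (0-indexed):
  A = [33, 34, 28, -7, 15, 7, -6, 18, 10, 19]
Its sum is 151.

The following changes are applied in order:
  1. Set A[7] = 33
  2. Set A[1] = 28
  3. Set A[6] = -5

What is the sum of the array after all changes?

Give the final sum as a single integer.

Initial sum: 151
Change 1: A[7] 18 -> 33, delta = 15, sum = 166
Change 2: A[1] 34 -> 28, delta = -6, sum = 160
Change 3: A[6] -6 -> -5, delta = 1, sum = 161

Answer: 161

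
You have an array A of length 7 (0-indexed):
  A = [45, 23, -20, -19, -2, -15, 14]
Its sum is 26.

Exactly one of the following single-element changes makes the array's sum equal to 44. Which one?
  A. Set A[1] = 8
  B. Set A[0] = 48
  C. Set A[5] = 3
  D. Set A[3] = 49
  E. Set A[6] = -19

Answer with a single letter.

Answer: C

Derivation:
Option A: A[1] 23->8, delta=-15, new_sum=26+(-15)=11
Option B: A[0] 45->48, delta=3, new_sum=26+(3)=29
Option C: A[5] -15->3, delta=18, new_sum=26+(18)=44 <-- matches target
Option D: A[3] -19->49, delta=68, new_sum=26+(68)=94
Option E: A[6] 14->-19, delta=-33, new_sum=26+(-33)=-7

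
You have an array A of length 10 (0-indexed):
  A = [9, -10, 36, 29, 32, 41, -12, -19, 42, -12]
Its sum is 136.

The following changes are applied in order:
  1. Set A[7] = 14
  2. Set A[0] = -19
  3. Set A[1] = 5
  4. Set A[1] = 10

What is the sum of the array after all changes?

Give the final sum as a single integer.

Answer: 161

Derivation:
Initial sum: 136
Change 1: A[7] -19 -> 14, delta = 33, sum = 169
Change 2: A[0] 9 -> -19, delta = -28, sum = 141
Change 3: A[1] -10 -> 5, delta = 15, sum = 156
Change 4: A[1] 5 -> 10, delta = 5, sum = 161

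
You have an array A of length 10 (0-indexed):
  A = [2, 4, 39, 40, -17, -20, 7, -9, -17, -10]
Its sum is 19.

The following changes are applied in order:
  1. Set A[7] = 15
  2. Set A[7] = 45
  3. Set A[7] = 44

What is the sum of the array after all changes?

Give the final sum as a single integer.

Answer: 72

Derivation:
Initial sum: 19
Change 1: A[7] -9 -> 15, delta = 24, sum = 43
Change 2: A[7] 15 -> 45, delta = 30, sum = 73
Change 3: A[7] 45 -> 44, delta = -1, sum = 72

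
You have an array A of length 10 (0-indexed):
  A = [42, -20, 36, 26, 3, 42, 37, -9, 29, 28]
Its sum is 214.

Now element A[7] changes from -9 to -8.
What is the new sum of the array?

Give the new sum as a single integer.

Old value at index 7: -9
New value at index 7: -8
Delta = -8 - -9 = 1
New sum = old_sum + delta = 214 + (1) = 215

Answer: 215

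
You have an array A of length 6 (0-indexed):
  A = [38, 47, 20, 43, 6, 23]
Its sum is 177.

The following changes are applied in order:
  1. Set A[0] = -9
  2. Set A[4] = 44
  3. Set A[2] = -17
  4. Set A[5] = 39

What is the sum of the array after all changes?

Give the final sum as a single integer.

Answer: 147

Derivation:
Initial sum: 177
Change 1: A[0] 38 -> -9, delta = -47, sum = 130
Change 2: A[4] 6 -> 44, delta = 38, sum = 168
Change 3: A[2] 20 -> -17, delta = -37, sum = 131
Change 4: A[5] 23 -> 39, delta = 16, sum = 147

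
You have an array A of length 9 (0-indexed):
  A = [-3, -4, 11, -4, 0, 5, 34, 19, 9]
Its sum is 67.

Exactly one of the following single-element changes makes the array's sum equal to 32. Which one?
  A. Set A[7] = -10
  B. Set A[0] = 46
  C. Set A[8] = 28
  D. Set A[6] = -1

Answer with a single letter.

Answer: D

Derivation:
Option A: A[7] 19->-10, delta=-29, new_sum=67+(-29)=38
Option B: A[0] -3->46, delta=49, new_sum=67+(49)=116
Option C: A[8] 9->28, delta=19, new_sum=67+(19)=86
Option D: A[6] 34->-1, delta=-35, new_sum=67+(-35)=32 <-- matches target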